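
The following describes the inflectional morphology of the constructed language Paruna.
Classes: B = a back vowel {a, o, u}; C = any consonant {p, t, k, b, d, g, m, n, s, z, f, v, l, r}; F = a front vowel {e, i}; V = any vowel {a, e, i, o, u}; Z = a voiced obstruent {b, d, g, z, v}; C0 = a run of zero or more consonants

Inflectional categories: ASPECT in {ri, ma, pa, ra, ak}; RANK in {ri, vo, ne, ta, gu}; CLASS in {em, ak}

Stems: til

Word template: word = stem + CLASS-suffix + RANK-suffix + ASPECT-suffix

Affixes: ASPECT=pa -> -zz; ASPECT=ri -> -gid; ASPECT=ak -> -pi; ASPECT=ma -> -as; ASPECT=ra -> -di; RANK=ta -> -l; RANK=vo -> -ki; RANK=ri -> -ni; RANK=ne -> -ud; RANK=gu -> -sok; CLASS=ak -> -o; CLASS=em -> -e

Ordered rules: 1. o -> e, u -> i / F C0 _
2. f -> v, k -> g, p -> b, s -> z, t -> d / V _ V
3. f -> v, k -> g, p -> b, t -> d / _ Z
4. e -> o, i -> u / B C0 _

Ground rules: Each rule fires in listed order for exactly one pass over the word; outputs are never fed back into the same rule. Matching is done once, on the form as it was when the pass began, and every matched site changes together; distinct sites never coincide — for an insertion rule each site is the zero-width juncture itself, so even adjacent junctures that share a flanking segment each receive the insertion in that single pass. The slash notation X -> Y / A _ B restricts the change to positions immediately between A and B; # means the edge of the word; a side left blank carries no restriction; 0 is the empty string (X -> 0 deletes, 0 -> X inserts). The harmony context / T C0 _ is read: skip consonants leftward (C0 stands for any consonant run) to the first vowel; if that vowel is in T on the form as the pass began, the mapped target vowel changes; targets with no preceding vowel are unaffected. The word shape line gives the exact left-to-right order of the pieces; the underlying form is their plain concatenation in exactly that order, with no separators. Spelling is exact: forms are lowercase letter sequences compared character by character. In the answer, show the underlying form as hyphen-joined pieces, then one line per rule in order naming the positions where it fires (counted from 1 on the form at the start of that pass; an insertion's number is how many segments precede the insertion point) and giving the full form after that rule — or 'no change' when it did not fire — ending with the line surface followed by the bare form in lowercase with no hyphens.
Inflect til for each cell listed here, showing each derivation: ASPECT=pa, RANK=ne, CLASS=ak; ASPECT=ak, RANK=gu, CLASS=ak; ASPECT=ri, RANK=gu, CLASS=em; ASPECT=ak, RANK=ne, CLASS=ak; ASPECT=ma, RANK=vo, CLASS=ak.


cell ASPECT=pa, RANK=ne, CLASS=ak:
underlying: til-o-ud-zz
1. o -> e, u -> i / F C0 _: fires at position(s) 4: tileudzz
2. f -> v, k -> g, p -> b, s -> z, t -> d / V _ V: no change
3. f -> v, k -> g, p -> b, t -> d / _ Z: no change
4. e -> o, i -> u / B C0 _: no change
surface: tileudzz

cell ASPECT=ak, RANK=gu, CLASS=ak:
underlying: til-o-sok-pi
1. o -> e, u -> i / F C0 _: fires at position(s) 4: tilesokpi
2. f -> v, k -> g, p -> b, s -> z, t -> d / V _ V: fires at position(s) 5: tilezokpi
3. f -> v, k -> g, p -> b, t -> d / _ Z: no change
4. e -> o, i -> u / B C0 _: fires at position(s) 9: tilezokpu
surface: tilezokpu

cell ASPECT=ri, RANK=gu, CLASS=em:
underlying: til-e-sok-gid
1. o -> e, u -> i / F C0 _: fires at position(s) 6: tilesekgid
2. f -> v, k -> g, p -> b, s -> z, t -> d / V _ V: fires at position(s) 5: tilezekgid
3. f -> v, k -> g, p -> b, t -> d / _ Z: fires at position(s) 7: tilezeggid
4. e -> o, i -> u / B C0 _: no change
surface: tilezeggid

cell ASPECT=ak, RANK=ne, CLASS=ak:
underlying: til-o-ud-pi
1. o -> e, u -> i / F C0 _: fires at position(s) 4: tileudpi
2. f -> v, k -> g, p -> b, s -> z, t -> d / V _ V: no change
3. f -> v, k -> g, p -> b, t -> d / _ Z: no change
4. e -> o, i -> u / B C0 _: fires at position(s) 8: tileudpu
surface: tileudpu

cell ASPECT=ma, RANK=vo, CLASS=ak:
underlying: til-o-ki-as
1. o -> e, u -> i / F C0 _: fires at position(s) 4: tilekias
2. f -> v, k -> g, p -> b, s -> z, t -> d / V _ V: fires at position(s) 5: tilegias
3. f -> v, k -> g, p -> b, t -> d / _ Z: no change
4. e -> o, i -> u / B C0 _: no change
surface: tilegias


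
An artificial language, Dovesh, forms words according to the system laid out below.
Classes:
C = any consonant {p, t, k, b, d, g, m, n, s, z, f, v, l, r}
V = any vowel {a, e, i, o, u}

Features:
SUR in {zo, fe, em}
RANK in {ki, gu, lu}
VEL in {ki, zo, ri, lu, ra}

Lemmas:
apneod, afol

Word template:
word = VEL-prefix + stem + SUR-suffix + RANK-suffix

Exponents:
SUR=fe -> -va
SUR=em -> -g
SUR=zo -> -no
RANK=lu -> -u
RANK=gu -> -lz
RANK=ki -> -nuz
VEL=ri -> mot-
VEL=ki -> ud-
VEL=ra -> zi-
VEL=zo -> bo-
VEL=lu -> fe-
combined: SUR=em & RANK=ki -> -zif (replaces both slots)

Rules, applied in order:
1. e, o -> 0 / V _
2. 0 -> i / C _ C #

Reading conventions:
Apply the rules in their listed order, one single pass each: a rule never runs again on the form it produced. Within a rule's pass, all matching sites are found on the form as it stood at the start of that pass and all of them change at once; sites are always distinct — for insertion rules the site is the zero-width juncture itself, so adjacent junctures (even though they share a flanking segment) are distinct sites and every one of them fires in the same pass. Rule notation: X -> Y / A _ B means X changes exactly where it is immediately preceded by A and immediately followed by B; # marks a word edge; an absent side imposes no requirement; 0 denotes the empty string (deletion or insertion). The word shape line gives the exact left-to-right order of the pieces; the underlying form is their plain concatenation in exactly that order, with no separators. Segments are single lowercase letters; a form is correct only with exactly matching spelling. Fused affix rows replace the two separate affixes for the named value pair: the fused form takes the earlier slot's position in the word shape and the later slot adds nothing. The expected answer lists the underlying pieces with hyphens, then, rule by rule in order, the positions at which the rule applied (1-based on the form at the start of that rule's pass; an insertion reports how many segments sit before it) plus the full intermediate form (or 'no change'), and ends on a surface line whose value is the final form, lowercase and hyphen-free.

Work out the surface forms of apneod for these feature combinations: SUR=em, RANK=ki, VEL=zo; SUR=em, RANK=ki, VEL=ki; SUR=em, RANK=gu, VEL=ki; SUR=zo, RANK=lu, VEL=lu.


cell SUR=em, RANK=ki, VEL=zo:
underlying: bo-apneod-zif
1. e, o -> 0 / V _: fires at position(s) 7: boapnedzif
2. 0 -> i / C _ C #: no change
surface: boapnedzif

cell SUR=em, RANK=ki, VEL=ki:
underlying: ud-apneod-zif
1. e, o -> 0 / V _: fires at position(s) 7: udapnedzif
2. 0 -> i / C _ C #: no change
surface: udapnedzif

cell SUR=em, RANK=gu, VEL=ki:
underlying: ud-apneod-g-lz
1. e, o -> 0 / V _: fires at position(s) 7: udapnedglz
2. 0 -> i / C _ C #: inserts after position(s) 9: udapnedgliz
surface: udapnedgliz

cell SUR=zo, RANK=lu, VEL=lu:
underlying: fe-apneod-no-u
1. e, o -> 0 / V _: fires at position(s) 7: feapnednou
2. 0 -> i / C _ C #: no change
surface: feapnednou


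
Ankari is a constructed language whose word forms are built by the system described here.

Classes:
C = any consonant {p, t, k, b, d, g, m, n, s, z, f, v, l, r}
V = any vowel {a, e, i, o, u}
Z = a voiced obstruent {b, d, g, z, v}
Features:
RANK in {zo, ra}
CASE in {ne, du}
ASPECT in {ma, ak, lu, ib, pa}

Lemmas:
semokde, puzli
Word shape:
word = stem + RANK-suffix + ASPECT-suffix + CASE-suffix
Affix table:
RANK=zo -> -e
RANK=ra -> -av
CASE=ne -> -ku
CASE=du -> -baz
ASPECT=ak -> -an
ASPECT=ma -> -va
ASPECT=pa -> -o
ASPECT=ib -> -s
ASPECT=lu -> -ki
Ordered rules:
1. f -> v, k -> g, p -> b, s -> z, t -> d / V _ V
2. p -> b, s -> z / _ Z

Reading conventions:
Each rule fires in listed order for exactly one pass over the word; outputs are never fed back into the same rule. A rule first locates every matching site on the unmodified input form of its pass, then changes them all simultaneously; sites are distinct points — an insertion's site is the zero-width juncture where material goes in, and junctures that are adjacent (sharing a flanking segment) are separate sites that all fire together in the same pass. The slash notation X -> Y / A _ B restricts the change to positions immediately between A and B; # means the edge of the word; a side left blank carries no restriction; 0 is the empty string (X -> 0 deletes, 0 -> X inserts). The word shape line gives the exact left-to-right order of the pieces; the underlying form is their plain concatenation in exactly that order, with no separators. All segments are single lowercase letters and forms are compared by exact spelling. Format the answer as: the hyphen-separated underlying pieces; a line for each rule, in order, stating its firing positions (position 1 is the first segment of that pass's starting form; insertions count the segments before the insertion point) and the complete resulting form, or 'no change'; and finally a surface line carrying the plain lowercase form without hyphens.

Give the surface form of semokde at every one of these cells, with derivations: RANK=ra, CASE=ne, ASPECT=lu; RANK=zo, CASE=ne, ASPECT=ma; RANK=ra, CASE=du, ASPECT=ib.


cell RANK=ra, CASE=ne, ASPECT=lu:
underlying: semokde-av-ki-ku
1. f -> v, k -> g, p -> b, s -> z, t -> d / V _ V: fires at position(s) 12: semokdeavkigu
2. p -> b, s -> z / _ Z: no change
surface: semokdeavkigu

cell RANK=zo, CASE=ne, ASPECT=ma:
underlying: semokde-e-va-ku
1. f -> v, k -> g, p -> b, s -> z, t -> d / V _ V: fires at position(s) 11: semokdeevagu
2. p -> b, s -> z / _ Z: no change
surface: semokdeevagu

cell RANK=ra, CASE=du, ASPECT=ib:
underlying: semokde-av-s-baz
1. f -> v, k -> g, p -> b, s -> z, t -> d / V _ V: no change
2. p -> b, s -> z / _ Z: fires at position(s) 10: semokdeavzbaz
surface: semokdeavzbaz


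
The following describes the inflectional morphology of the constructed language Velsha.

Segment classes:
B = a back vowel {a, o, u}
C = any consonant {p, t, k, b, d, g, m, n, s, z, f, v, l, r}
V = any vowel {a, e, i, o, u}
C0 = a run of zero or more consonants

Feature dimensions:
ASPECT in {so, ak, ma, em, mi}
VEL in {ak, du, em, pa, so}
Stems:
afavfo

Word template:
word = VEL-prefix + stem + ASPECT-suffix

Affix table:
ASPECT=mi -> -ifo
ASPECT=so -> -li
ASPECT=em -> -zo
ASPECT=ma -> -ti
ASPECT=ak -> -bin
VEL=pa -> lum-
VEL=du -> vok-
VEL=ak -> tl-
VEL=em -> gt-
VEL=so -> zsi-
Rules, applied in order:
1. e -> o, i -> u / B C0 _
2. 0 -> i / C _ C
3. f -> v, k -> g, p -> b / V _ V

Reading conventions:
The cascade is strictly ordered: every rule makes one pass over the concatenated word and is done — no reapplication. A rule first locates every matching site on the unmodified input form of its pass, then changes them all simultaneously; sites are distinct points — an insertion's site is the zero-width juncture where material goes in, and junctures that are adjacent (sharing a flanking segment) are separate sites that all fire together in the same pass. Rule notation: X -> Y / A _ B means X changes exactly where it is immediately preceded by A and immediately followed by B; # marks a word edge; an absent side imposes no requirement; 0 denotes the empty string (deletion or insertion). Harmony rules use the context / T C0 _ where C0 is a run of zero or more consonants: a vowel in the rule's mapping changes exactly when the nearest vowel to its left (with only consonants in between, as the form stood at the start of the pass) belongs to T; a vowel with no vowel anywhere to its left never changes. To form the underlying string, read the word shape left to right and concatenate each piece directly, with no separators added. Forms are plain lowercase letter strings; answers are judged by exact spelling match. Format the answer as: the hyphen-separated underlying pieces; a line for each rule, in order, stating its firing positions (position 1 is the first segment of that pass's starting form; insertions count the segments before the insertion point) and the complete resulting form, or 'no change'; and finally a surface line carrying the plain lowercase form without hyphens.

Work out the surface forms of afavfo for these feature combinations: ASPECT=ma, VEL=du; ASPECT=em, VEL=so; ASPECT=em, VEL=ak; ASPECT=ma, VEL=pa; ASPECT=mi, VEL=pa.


cell ASPECT=ma, VEL=du:
underlying: vok-afavfo-ti
1. e -> o, i -> u / B C0 _: fires at position(s) 11: vokafavfotu
2. 0 -> i / C _ C: inserts after position(s) 7: vokafavifotu
3. f -> v, k -> g, p -> b / V _ V: fires at position(s) 3, 5, 9: vogavavivotu
surface: vogavavivotu

cell ASPECT=em, VEL=so:
underlying: zsi-afavfo-zo
1. e -> o, i -> u / B C0 _: no change
2. 0 -> i / C _ C: inserts after position(s) 1, 7: zisiafavifozo
3. f -> v, k -> g, p -> b / V _ V: fires at position(s) 6, 10: zisiavavivozo
surface: zisiavavivozo

cell ASPECT=em, VEL=ak:
underlying: tl-afavfo-zo
1. e -> o, i -> u / B C0 _: no change
2. 0 -> i / C _ C: inserts after position(s) 1, 6: tilafavifozo
3. f -> v, k -> g, p -> b / V _ V: fires at position(s) 5, 9: tilavavivozo
surface: tilavavivozo

cell ASPECT=ma, VEL=pa:
underlying: lum-afavfo-ti
1. e -> o, i -> u / B C0 _: fires at position(s) 11: lumafavfotu
2. 0 -> i / C _ C: inserts after position(s) 7: lumafavifotu
3. f -> v, k -> g, p -> b / V _ V: fires at position(s) 5, 9: lumavavivotu
surface: lumavavivotu

cell ASPECT=mi, VEL=pa:
underlying: lum-afavfo-ifo
1. e -> o, i -> u / B C0 _: fires at position(s) 10: lumafavfoufo
2. 0 -> i / C _ C: inserts after position(s) 7: lumafavifoufo
3. f -> v, k -> g, p -> b / V _ V: fires at position(s) 5, 9, 12: lumavavivouvo
surface: lumavavivouvo


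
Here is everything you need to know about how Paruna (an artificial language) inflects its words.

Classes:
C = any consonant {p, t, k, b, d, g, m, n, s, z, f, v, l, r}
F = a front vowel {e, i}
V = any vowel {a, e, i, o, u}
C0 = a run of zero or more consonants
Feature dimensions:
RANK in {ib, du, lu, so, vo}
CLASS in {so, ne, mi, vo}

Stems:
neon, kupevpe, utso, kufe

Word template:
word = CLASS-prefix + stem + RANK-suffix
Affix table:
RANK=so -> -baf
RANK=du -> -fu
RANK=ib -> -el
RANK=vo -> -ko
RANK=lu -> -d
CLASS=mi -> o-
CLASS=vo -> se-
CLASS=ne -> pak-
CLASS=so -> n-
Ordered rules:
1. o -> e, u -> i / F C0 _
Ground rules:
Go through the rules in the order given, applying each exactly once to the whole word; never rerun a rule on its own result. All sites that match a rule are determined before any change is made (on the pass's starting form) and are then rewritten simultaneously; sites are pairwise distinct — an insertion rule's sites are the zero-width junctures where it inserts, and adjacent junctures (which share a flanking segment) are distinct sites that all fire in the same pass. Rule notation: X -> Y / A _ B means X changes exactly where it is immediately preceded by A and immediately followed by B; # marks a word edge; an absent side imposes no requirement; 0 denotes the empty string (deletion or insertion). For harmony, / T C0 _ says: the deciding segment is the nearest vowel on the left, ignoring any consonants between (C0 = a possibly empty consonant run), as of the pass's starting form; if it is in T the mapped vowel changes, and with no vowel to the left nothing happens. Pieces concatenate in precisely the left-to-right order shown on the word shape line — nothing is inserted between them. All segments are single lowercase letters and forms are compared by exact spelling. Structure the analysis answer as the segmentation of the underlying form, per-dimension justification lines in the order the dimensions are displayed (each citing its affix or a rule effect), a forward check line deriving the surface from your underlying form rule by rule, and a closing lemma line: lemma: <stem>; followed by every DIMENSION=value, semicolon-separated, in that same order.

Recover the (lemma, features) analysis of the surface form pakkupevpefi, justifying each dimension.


underlying: pak-kupevpe-fu
RANK=du - signalled by the affix -fu
CLASS=ne - signalled by the affix pak-
check: pakkupevpefu -> pakkupevpefi
lemma: kupevpe; RANK=du; CLASS=ne


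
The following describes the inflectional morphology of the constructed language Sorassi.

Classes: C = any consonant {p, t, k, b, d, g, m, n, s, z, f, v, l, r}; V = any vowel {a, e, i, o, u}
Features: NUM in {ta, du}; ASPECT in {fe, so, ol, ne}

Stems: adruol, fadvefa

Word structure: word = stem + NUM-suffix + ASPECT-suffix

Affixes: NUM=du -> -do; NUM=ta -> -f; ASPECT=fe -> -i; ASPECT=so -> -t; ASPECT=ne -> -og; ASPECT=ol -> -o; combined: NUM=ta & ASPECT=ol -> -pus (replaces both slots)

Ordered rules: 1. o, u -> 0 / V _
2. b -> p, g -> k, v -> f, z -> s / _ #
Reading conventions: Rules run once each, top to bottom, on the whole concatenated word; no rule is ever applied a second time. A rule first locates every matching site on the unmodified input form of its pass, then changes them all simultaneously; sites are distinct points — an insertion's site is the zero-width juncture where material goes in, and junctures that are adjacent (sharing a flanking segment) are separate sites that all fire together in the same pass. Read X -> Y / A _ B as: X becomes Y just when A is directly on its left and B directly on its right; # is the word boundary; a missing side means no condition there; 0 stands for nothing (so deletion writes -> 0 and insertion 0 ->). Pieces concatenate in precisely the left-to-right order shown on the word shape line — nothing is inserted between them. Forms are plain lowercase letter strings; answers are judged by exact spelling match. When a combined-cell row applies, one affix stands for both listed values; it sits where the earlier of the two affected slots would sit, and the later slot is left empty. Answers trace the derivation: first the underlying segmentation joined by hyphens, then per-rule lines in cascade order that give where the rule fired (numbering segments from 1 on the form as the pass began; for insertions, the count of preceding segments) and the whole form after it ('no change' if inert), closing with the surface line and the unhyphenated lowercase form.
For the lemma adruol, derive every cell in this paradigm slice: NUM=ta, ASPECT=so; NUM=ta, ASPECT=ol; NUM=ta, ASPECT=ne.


cell NUM=ta, ASPECT=so:
underlying: adruol-f-t
1. o, u -> 0 / V _: fires at position(s) 5: adrulft
2. b -> p, g -> k, v -> f, z -> s / _ #: no change
surface: adrulft

cell NUM=ta, ASPECT=ol:
underlying: adruol-pus
1. o, u -> 0 / V _: fires at position(s) 5: adrulpus
2. b -> p, g -> k, v -> f, z -> s / _ #: no change
surface: adrulpus

cell NUM=ta, ASPECT=ne:
underlying: adruol-f-og
1. o, u -> 0 / V _: fires at position(s) 5: adrulfog
2. b -> p, g -> k, v -> f, z -> s / _ #: fires at position(s) 8: adrulfok
surface: adrulfok


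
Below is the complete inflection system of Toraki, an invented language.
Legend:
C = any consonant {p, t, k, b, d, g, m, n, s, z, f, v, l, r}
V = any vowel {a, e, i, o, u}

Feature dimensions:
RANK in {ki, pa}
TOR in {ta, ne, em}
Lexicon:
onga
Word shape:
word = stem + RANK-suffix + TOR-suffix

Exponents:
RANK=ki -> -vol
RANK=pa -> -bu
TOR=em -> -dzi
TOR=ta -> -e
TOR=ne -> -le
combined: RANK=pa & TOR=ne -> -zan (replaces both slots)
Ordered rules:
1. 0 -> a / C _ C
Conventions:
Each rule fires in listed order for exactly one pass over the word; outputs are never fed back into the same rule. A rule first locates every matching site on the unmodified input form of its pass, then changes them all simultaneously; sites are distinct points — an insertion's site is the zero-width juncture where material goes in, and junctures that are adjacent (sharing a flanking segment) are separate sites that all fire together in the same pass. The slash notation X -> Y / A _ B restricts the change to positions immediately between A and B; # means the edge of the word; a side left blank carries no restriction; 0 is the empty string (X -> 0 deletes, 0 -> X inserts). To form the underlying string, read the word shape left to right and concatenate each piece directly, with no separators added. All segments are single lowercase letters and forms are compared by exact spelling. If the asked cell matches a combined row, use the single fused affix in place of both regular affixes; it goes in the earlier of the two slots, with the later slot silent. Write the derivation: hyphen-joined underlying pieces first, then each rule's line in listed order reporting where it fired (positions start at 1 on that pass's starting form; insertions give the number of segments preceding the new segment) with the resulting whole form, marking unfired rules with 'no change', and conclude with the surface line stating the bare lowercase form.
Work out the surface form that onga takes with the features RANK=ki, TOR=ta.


underlying: onga-vol-e
1. 0 -> a / C _ C: inserts after position(s) 2: onagavole
surface: onagavole


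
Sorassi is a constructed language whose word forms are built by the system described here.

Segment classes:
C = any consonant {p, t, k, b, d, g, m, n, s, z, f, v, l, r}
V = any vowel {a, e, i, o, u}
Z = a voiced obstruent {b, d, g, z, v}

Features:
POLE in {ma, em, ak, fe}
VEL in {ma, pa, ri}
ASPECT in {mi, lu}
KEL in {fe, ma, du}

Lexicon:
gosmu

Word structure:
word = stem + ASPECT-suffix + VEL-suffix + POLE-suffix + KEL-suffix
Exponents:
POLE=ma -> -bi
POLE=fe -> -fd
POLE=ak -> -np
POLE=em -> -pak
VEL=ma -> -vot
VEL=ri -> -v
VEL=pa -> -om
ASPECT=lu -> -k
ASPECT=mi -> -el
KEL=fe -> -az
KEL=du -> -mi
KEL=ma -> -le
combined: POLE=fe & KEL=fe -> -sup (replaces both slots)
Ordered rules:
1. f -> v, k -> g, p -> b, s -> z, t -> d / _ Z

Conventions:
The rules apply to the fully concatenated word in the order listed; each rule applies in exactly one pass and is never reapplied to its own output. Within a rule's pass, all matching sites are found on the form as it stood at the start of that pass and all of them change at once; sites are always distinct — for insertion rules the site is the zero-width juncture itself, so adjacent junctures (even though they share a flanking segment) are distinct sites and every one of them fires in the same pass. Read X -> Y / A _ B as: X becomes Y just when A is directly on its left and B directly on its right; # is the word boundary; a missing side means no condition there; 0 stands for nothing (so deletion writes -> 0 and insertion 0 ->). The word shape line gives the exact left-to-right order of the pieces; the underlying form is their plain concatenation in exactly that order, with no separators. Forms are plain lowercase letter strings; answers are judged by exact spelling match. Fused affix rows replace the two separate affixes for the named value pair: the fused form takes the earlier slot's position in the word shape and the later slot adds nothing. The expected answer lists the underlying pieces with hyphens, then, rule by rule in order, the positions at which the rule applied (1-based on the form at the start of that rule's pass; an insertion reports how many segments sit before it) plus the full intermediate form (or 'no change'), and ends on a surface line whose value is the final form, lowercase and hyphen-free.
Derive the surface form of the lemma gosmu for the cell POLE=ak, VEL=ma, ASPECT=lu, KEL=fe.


underlying: gosmu-k-vot-np-az
1. f -> v, k -> g, p -> b, s -> z, t -> d / _ Z: fires at position(s) 6: gosmugvotnpaz
surface: gosmugvotnpaz


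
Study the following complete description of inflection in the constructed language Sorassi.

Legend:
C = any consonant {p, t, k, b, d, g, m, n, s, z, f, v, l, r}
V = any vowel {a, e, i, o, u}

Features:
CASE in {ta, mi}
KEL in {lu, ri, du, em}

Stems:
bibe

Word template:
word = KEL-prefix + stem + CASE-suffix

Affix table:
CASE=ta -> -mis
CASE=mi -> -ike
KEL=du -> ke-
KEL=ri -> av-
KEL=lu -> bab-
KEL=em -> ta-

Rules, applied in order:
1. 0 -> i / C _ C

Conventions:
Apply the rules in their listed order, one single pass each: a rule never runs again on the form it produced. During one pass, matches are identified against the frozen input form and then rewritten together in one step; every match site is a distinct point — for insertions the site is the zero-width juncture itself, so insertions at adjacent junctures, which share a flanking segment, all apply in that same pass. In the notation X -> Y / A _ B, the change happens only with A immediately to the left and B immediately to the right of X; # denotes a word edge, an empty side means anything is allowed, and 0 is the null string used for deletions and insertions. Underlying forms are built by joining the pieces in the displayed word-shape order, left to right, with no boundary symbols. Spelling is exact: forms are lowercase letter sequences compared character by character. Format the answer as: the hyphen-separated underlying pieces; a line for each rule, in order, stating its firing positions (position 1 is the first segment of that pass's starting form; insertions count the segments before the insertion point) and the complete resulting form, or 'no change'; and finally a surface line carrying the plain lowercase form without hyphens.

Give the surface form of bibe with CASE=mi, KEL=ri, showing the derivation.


underlying: av-bibe-ike
1. 0 -> i / C _ C: inserts after position(s) 2: avibibeike
surface: avibibeike


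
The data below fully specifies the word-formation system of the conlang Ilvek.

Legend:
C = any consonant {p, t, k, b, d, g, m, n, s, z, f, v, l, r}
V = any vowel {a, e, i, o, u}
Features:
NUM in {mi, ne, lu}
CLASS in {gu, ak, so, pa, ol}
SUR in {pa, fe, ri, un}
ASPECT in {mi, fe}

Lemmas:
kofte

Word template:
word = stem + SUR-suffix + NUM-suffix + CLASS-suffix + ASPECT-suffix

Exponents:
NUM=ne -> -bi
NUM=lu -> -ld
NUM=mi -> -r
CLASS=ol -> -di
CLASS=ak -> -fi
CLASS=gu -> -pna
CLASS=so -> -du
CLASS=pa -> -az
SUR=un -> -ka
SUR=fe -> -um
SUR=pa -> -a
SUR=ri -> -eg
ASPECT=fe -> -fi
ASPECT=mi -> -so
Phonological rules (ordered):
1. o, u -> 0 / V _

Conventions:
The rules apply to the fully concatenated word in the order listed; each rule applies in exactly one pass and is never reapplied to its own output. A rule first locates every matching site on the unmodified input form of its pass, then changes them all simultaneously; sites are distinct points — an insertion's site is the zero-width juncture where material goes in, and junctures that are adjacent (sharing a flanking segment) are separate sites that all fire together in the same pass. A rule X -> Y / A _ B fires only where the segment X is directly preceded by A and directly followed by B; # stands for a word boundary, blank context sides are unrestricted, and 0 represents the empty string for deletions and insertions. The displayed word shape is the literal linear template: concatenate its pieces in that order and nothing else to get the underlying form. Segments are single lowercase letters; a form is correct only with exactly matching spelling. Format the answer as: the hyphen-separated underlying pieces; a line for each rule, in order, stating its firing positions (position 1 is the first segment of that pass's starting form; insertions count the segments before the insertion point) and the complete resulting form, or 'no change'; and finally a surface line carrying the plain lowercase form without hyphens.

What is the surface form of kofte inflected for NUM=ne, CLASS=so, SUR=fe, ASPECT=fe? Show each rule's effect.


underlying: kofte-um-bi-du-fi
1. o, u -> 0 / V _: fires at position(s) 6: koftembidufi
surface: koftembidufi


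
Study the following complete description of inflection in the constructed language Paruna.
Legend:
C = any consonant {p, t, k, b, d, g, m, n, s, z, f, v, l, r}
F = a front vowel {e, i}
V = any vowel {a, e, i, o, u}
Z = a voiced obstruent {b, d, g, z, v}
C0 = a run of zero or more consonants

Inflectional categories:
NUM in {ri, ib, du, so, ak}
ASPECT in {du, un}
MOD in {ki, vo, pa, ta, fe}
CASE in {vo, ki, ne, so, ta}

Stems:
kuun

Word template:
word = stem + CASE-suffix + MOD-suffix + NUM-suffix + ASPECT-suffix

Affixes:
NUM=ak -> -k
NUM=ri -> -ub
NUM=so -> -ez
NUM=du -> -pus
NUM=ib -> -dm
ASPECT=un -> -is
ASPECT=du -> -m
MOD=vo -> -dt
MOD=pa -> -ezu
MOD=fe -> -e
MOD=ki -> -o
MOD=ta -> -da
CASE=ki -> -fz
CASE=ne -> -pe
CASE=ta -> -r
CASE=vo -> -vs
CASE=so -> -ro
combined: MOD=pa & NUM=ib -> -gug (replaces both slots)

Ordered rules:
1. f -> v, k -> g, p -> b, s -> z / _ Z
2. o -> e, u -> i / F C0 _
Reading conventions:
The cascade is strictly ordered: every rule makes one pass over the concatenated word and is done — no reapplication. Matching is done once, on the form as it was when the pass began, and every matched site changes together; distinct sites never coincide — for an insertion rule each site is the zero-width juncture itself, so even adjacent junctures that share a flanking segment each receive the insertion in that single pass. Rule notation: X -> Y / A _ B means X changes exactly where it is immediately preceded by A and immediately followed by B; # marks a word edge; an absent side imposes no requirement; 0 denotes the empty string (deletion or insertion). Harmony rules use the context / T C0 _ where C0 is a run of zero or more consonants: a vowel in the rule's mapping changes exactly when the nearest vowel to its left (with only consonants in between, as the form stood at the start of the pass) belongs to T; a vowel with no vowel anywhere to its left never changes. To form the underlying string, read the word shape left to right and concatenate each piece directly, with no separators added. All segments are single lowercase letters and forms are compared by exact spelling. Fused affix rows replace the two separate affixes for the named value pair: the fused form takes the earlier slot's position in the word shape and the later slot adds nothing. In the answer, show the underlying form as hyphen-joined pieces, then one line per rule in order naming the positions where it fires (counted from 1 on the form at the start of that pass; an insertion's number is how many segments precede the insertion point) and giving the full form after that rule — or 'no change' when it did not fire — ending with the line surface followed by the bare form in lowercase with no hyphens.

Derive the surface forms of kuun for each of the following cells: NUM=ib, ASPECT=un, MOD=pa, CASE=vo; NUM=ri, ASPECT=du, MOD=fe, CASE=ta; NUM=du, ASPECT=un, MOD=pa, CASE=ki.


cell NUM=ib, ASPECT=un, MOD=pa, CASE=vo:
underlying: kuun-vs-gug-is
1. f -> v, k -> g, p -> b, s -> z / _ Z: fires at position(s) 6: kuunvzgugis
2. o -> e, u -> i / F C0 _: no change
surface: kuunvzgugis

cell NUM=ri, ASPECT=du, MOD=fe, CASE=ta:
underlying: kuun-r-e-ub-m
1. f -> v, k -> g, p -> b, s -> z / _ Z: no change
2. o -> e, u -> i / F C0 _: fires at position(s) 7: kuunreibm
surface: kuunreibm

cell NUM=du, ASPECT=un, MOD=pa, CASE=ki:
underlying: kuun-fz-ezu-pus-is
1. f -> v, k -> g, p -> b, s -> z / _ Z: fires at position(s) 5: kuunvzezupusis
2. o -> e, u -> i / F C0 _: fires at position(s) 9: kuunvzezipusis
surface: kuunvzezipusis


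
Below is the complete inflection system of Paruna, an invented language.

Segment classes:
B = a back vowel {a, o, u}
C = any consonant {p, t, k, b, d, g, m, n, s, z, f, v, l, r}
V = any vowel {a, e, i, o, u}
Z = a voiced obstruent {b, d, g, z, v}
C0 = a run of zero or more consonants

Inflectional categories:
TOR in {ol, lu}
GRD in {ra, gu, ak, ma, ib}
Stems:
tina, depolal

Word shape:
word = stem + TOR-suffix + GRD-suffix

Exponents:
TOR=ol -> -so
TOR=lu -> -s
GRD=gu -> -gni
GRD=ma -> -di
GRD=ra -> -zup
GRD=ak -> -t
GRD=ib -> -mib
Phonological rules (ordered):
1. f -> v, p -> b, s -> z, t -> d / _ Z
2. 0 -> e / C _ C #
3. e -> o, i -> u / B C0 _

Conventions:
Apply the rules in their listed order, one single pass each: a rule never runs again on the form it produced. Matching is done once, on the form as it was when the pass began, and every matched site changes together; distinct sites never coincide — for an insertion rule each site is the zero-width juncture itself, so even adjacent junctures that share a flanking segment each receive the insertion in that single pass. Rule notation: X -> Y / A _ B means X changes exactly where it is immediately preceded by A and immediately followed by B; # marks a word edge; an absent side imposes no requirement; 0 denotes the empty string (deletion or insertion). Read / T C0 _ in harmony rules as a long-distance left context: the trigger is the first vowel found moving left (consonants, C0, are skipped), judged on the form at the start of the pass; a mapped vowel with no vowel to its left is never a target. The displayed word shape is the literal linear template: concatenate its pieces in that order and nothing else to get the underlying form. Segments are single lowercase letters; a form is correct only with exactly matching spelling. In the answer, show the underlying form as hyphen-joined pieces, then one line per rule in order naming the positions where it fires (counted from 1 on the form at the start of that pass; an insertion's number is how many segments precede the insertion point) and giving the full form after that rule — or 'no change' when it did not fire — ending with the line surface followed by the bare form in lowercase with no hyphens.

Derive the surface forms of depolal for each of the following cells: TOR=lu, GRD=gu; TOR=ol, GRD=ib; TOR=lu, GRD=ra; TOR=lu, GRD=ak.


cell TOR=lu, GRD=gu:
underlying: depolal-s-gni
1. f -> v, p -> b, s -> z, t -> d / _ Z: fires at position(s) 8: depolalzgni
2. 0 -> e / C _ C #: no change
3. e -> o, i -> u / B C0 _: fires at position(s) 11: depolalzgnu
surface: depolalzgnu

cell TOR=ol, GRD=ib:
underlying: depolal-so-mib
1. f -> v, p -> b, s -> z, t -> d / _ Z: no change
2. 0 -> e / C _ C #: no change
3. e -> o, i -> u / B C0 _: fires at position(s) 11: depolalsomub
surface: depolalsomub

cell TOR=lu, GRD=ra:
underlying: depolal-s-zup
1. f -> v, p -> b, s -> z, t -> d / _ Z: fires at position(s) 8: depolalzzup
2. 0 -> e / C _ C #: no change
3. e -> o, i -> u / B C0 _: no change
surface: depolalzzup

cell TOR=lu, GRD=ak:
underlying: depolal-s-t
1. f -> v, p -> b, s -> z, t -> d / _ Z: no change
2. 0 -> e / C _ C #: inserts after position(s) 8: depolalset
3. e -> o, i -> u / B C0 _: fires at position(s) 9: depolalsot
surface: depolalsot


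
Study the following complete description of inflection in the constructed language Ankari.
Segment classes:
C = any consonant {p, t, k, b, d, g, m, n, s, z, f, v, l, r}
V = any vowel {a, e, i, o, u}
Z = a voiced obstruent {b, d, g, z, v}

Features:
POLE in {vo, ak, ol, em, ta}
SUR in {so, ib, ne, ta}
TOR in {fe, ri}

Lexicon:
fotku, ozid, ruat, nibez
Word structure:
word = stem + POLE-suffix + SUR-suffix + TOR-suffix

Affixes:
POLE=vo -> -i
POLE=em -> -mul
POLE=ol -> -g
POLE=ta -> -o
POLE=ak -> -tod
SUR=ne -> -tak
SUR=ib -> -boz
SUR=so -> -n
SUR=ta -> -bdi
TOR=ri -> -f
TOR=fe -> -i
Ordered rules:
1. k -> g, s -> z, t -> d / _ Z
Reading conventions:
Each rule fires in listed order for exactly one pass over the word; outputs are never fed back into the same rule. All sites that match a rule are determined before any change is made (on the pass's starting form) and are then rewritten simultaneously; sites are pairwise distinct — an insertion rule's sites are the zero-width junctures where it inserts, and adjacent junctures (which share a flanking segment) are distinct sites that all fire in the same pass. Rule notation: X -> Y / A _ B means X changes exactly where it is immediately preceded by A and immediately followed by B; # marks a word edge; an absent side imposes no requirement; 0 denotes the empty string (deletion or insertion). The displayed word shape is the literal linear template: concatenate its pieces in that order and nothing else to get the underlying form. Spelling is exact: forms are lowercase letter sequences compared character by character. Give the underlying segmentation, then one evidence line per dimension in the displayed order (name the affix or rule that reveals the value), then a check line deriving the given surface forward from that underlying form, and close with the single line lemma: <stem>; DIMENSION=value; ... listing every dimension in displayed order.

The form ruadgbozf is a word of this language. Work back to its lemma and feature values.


underlying: ruat-g-boz-f
POLE=ol - signalled by the affix -g
SUR=ib - signalled by the affix -boz
TOR=ri - signalled by the affix -f
check: ruatgbozf -> ruadgbozf
lemma: ruat; POLE=ol; SUR=ib; TOR=ri


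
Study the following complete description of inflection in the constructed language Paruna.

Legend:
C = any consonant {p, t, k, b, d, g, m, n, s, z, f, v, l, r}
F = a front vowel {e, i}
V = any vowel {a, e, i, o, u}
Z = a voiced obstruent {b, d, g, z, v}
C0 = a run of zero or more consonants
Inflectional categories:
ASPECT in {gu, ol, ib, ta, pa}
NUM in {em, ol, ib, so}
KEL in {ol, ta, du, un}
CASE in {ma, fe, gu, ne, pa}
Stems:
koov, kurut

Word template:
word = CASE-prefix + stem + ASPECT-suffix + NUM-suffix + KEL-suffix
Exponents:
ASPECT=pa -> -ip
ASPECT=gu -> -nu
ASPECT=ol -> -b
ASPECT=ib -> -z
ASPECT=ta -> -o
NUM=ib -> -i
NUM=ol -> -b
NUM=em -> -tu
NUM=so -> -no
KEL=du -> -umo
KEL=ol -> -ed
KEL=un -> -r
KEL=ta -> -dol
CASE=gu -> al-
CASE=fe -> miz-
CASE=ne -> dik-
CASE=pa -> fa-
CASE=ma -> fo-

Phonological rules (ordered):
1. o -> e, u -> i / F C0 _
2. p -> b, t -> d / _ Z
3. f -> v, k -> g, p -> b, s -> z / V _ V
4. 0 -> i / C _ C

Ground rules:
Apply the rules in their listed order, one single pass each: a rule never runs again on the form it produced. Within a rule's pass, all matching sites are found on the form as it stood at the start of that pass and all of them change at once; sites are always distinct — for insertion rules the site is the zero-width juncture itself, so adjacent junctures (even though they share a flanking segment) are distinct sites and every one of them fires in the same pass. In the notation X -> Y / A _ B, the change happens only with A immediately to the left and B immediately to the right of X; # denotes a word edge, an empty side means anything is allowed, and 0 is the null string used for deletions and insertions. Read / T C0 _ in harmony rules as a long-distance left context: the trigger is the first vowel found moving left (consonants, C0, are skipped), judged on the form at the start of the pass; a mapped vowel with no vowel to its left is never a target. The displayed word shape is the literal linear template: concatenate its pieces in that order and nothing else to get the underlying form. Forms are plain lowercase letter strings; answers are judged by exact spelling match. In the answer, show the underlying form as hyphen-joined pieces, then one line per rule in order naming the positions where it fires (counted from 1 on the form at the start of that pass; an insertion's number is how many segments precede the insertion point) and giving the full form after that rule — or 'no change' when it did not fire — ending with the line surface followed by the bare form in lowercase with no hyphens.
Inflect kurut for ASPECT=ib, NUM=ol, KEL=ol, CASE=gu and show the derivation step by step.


underlying: al-kurut-z-b-ed
1. o -> e, u -> i / F C0 _: no change
2. p -> b, t -> d / _ Z: fires at position(s) 7: alkurudzbed
3. f -> v, k -> g, p -> b, s -> z / V _ V: no change
4. 0 -> i / C _ C: inserts after position(s) 2, 7, 8: alikurudizibed
surface: alikurudizibed


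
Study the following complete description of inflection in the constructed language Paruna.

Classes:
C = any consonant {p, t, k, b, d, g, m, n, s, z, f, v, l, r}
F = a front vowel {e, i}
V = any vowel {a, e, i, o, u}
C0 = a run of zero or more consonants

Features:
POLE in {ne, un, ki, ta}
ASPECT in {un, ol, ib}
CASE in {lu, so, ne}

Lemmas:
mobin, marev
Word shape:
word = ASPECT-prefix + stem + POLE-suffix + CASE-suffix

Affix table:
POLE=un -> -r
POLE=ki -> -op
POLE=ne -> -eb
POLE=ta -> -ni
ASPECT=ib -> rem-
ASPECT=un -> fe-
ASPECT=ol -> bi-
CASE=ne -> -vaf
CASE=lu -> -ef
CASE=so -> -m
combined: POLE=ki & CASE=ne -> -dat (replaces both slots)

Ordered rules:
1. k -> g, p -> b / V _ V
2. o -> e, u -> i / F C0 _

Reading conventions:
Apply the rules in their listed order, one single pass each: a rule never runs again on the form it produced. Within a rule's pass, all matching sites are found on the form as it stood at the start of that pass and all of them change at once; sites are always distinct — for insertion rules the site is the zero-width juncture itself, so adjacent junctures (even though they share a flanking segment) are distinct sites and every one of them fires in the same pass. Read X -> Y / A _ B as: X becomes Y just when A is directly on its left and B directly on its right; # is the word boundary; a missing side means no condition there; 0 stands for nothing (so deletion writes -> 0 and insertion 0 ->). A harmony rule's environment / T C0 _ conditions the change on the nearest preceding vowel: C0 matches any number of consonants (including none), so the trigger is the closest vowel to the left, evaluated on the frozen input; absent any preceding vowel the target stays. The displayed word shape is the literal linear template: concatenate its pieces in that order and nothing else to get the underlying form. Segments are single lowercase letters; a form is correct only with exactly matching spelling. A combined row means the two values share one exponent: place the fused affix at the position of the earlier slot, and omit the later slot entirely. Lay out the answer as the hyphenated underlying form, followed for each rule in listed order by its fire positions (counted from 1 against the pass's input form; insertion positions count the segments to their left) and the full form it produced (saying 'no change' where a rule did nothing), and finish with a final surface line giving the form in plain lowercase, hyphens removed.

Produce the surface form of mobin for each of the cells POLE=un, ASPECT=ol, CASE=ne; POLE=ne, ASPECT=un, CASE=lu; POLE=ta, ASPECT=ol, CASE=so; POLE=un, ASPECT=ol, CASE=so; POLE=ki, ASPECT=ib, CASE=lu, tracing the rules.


cell POLE=un, ASPECT=ol, CASE=ne:
underlying: bi-mobin-r-vaf
1. k -> g, p -> b / V _ V: no change
2. o -> e, u -> i / F C0 _: fires at position(s) 4: bimebinrvaf
surface: bimebinrvaf

cell POLE=ne, ASPECT=un, CASE=lu:
underlying: fe-mobin-eb-ef
1. k -> g, p -> b / V _ V: no change
2. o -> e, u -> i / F C0 _: fires at position(s) 4: femebinebef
surface: femebinebef

cell POLE=ta, ASPECT=ol, CASE=so:
underlying: bi-mobin-ni-m
1. k -> g, p -> b / V _ V: no change
2. o -> e, u -> i / F C0 _: fires at position(s) 4: bimebinnim
surface: bimebinnim

cell POLE=un, ASPECT=ol, CASE=so:
underlying: bi-mobin-r-m
1. k -> g, p -> b / V _ V: no change
2. o -> e, u -> i / F C0 _: fires at position(s) 4: bimebinrm
surface: bimebinrm

cell POLE=ki, ASPECT=ib, CASE=lu:
underlying: rem-mobin-op-ef
1. k -> g, p -> b / V _ V: fires at position(s) 10: remmobinobef
2. o -> e, u -> i / F C0 _: fires at position(s) 5, 9: remmebinebef
surface: remmebinebef
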